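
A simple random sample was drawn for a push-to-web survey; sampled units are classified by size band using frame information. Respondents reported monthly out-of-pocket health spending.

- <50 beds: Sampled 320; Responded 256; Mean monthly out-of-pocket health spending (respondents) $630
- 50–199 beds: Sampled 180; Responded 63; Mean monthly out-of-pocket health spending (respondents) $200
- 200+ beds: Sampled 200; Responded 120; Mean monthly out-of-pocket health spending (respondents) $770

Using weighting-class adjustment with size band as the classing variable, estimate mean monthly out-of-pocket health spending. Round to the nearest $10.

Response rates by class: <50 beds 256/320 = 80%, 50–199 beds 63/180 = 35%, 200+ beds 120/200 = 60%.
Inverse-response-rate weighting restores each class to its sampled count, so class totals weight by n_sampled:
  <50 beds: 320 × 630 = 201,600
  50–199 beds: 180 × 200 = 36,000
  200+ beds: 200 × 770 = 154,000
Adjusted estimate = 391,600 / 700 = 559.429 → $560.

$560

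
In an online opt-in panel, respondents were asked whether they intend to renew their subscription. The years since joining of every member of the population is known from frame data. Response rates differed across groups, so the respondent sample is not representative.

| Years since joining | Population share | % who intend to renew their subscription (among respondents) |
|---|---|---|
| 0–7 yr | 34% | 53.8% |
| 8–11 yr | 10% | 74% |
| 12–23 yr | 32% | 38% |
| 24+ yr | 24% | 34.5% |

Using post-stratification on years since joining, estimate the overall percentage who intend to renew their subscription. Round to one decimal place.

46.1%

Reweight to the known years since joining distribution:
  0–7 yr: 0.34 × 53.8 = 18.292
  8–11 yr: 0.1 × 74 = 7.4
  12–23 yr: 0.32 × 38 = 12.16
  24+ yr: 0.24 × 34.5 = 8.28
Post-stratified estimate = 46.132 → 46.1%.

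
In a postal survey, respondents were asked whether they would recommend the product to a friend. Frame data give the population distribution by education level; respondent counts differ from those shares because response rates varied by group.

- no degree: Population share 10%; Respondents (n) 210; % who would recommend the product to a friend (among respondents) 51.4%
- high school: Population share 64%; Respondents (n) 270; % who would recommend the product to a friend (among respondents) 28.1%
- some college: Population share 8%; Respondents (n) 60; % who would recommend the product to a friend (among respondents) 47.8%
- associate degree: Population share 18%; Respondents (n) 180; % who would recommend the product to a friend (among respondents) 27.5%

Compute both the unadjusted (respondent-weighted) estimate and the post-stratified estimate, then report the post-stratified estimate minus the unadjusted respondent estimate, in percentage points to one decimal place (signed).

-4.5 percentage points

Unadjusted (pooled respondent) estimate weights by respondent counts:
  (210/720)×51.4 + (270/720)×28.1 + (60/720)×47.8 + (180/720)×27.5 = 36.3875%
Post-stratifying to population shares instead:
  0.1×51.4 + 0.64×28.1 + 0.08×47.8 + 0.18×27.5 = 31.898%
Difference = 31.898 − 36.3875 = -4.4895 pp.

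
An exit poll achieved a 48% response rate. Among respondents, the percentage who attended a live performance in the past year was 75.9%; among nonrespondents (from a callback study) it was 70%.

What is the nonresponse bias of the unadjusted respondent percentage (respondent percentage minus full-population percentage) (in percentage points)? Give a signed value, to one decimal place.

+3.1 percentage points

Nonresponse fraction = 1 − 0.48 = 0.52.
Bias = (nonresponse fraction) × (respondent percentage − nonrespondent percentage)
     = 0.52 × (75.9 − 70) = 0.52 × 5.9 = 3.068.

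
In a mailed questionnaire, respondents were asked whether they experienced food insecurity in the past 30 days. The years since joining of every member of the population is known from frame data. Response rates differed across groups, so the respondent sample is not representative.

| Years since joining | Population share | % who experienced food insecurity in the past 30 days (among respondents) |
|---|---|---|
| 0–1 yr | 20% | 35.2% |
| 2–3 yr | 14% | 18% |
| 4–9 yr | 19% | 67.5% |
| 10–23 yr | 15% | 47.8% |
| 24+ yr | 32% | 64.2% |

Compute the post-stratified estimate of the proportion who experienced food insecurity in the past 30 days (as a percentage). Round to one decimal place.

50.1%

Each cell contributes population-share × respondent value:
  0–1 yr: 0.2 × 35.2 = 7.04
  2–3 yr: 0.14 × 18 = 2.52
  4–9 yr: 0.19 × 67.5 = 12.825
  10–23 yr: 0.15 × 47.8 = 7.17
  24+ yr: 0.32 × 64.2 = 20.544
Post-stratified estimate = 50.099 → 50.1%.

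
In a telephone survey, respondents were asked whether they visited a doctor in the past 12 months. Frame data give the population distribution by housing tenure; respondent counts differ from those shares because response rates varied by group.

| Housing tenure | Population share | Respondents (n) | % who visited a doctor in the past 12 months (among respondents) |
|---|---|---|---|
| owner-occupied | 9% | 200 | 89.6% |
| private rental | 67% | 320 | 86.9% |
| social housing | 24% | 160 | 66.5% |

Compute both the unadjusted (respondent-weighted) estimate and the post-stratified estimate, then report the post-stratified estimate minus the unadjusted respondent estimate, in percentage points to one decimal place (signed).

-0.6 percentage points

Naive respondent-only estimate (weights = respondent counts):
  (200/680)×89.6 + (320/680)×86.9 + (160/680)×66.5 = 82.8941%
Post-stratifying to population shares instead:
  0.09×89.6 + 0.67×86.9 + 0.24×66.5 = 82.247%
Difference = 82.247 − 82.8941 = -0.6471 pp.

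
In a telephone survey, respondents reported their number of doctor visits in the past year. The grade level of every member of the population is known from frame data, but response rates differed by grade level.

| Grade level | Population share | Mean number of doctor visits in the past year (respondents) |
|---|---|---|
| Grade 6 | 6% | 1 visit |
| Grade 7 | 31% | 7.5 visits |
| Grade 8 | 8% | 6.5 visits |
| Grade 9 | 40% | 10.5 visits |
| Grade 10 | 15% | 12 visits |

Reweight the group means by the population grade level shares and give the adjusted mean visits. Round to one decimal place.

8.9

Weight each group's respondent value by its population share:
  Grade 6: 0.06 × 1 = 0.06
  Grade 7: 0.31 × 7.5 = 2.325
  Grade 8: 0.08 × 6.5 = 0.52
  Grade 9: 0.4 × 10.5 = 4.2
  Grade 10: 0.15 × 12 = 1.8
Post-stratified estimate = 8.905 → 8.9.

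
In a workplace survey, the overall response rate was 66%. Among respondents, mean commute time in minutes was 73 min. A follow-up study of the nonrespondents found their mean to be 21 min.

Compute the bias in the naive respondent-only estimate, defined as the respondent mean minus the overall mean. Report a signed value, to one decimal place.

+17.7

Nonresponse fraction = 1 − 0.66 = 0.34.
Bias = (nonresponse fraction) × (respondent mean − nonrespondent mean)
     = 0.34 × (73 − 21) = 0.34 × 52 = 17.68.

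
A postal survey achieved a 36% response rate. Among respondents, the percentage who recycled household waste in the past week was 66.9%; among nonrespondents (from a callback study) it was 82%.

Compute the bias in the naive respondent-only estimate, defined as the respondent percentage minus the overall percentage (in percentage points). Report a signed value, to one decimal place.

-9.7 percentage points

Nonresponse fraction = 1 − 0.36 = 0.64.
Bias = (nonresponse fraction) × (respondent percentage − nonrespondent percentage)
     = 0.64 × (66.9 − 82) = 0.64 × -15.1 = -9.664.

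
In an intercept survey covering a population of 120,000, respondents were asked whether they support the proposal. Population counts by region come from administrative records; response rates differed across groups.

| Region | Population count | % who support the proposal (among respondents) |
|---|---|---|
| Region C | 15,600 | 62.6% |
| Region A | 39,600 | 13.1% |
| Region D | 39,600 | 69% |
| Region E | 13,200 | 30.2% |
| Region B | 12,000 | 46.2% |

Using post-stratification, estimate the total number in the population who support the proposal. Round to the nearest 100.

Each cell contributes its population count × the respondent rate:
  Region C: 15,600 × 62.6% = 9765.6
  Region A: 39,600 × 13.1% = 5187.6
  Region D: 39,600 × 69% = 27,324
  Region E: 13,200 × 30.2% = 3986.4
  Region B: 12,000 × 46.2% = 5544
Estimated total = 51807.6 → 51,800.

51,800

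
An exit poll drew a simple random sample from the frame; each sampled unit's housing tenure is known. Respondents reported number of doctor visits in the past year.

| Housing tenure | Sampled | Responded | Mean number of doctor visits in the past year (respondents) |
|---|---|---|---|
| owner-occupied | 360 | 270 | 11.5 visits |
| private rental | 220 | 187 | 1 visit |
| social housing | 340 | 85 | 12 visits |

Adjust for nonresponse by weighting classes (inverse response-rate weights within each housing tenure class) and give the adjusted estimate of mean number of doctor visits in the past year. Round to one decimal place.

9.2

Class response rates: owner-occupied 270/360 = 75%, private rental 187/220 = 85%, social housing 85/340 = 25%.
Inverse-response-rate weighting restores each class to its sampled count, so class totals weight by n_sampled:
  owner-occupied: 360 × 11.5 = 4140
  private rental: 220 × 1 = 220
  social housing: 340 × 12 = 4080
Adjusted estimate = 8440 / 920 = 9.17391 → 9.2.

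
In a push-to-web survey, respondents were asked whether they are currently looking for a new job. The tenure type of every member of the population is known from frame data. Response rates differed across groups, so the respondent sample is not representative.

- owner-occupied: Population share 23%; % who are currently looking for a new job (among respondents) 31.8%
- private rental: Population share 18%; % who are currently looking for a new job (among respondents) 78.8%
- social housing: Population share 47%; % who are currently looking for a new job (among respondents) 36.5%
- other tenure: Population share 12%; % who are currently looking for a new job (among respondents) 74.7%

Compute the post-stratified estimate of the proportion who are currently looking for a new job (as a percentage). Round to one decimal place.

47.6%

Reweight to the known tenure type distribution:
  owner-occupied: 0.23 × 31.8 = 7.314
  private rental: 0.18 × 78.8 = 14.184
  social housing: 0.47 × 36.5 = 17.155
  other tenure: 0.12 × 74.7 = 8.964
Post-stratified estimate = 47.617 → 47.6%.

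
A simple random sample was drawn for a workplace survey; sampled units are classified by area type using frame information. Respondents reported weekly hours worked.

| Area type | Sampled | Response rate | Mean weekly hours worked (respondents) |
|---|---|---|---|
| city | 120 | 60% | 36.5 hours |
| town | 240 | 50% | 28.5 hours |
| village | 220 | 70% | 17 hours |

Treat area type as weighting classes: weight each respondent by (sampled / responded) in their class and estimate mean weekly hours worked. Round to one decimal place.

25.8

Each respondent's weight = sampled/responded in their class; summing within a class gives n_sampled, so:
  city: 120 × 36.5 = 4380
  town: 240 × 28.5 = 6840
  village: 220 × 17 = 3740
Adjusted estimate = 14,960 / 580 = 25.7931 → 25.8.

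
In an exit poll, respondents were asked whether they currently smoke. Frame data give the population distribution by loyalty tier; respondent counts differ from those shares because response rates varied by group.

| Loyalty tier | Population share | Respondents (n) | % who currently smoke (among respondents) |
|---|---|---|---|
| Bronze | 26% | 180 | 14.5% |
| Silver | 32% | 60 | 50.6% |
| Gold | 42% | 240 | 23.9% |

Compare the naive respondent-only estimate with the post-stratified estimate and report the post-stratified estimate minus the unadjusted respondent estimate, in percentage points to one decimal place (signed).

+6.3 percentage points

Without adjustment, the pooled respondent share is:
  (180/480)×14.5 + (60/480)×50.6 + (240/480)×23.9 = 23.7125%
Reweighting by population loyalty tier shares:
  0.26×14.5 + 0.32×50.6 + 0.42×23.9 = 30%
Difference = 30 − 23.7125 = 6.2875 pp.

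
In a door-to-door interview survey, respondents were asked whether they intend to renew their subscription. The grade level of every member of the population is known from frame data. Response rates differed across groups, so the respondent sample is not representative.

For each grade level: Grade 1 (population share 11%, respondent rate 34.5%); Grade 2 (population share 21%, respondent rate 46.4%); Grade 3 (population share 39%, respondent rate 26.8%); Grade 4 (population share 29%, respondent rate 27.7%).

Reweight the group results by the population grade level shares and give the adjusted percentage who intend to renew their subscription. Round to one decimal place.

32.0%

Weight each group's respondent value by its population share:
  Grade 1: 0.11 × 34.5 = 3.795
  Grade 2: 0.21 × 46.4 = 9.744
  Grade 3: 0.39 × 26.8 = 10.452
  Grade 4: 0.29 × 27.7 = 8.033
Post-stratified estimate = 32.024 → 32.0%.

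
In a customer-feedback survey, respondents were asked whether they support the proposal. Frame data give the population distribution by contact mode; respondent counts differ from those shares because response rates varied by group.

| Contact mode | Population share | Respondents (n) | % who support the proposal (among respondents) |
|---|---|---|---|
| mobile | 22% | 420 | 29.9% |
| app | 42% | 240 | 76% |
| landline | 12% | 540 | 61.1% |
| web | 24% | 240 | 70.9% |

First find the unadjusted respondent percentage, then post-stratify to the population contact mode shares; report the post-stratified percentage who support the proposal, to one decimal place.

Without adjustment, the pooled respondent share is:
  (420/1440)×29.9 + (240/1440)×76 + (540/1440)×61.1 + (240/1440)×70.9 = 56.1167%
Post-stratifying to population shares instead:
  0.22×29.9 + 0.42×76 + 0.12×61.1 + 0.24×70.9 = 62.846%

62.8%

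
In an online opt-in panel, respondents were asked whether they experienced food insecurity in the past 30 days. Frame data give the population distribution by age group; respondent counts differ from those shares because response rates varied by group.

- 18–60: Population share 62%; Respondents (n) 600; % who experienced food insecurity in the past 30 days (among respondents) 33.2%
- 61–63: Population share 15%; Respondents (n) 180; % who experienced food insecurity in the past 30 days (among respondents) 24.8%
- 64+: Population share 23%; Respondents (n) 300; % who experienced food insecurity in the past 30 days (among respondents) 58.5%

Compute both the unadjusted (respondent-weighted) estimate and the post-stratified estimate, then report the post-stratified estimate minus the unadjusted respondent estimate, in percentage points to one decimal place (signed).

Unadjusted (pooled respondent) estimate weights by respondent counts:
  (600/1080)×33.2 + (180/1080)×24.8 + (300/1080)×58.5 = 38.8278%
Reweighting by population age group shares:
  0.62×33.2 + 0.15×24.8 + 0.23×58.5 = 37.759%
Difference = 37.759 − 38.8278 = -1.0688 pp.

-1.1 percentage points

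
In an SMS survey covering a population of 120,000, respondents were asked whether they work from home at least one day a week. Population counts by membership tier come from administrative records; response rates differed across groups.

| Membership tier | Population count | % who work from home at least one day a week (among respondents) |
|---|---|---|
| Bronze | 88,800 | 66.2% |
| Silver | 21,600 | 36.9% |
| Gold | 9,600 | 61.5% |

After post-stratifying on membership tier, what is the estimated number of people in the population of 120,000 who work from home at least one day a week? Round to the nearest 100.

Apply each group's respondent rate to its population count:
  Bronze: 88,800 × 66.2% = 58785.6
  Silver: 21,600 × 36.9% = 7970.4
  Gold: 9,600 × 61.5% = 5904
Estimated total = 72,660 → 72,700.

72,700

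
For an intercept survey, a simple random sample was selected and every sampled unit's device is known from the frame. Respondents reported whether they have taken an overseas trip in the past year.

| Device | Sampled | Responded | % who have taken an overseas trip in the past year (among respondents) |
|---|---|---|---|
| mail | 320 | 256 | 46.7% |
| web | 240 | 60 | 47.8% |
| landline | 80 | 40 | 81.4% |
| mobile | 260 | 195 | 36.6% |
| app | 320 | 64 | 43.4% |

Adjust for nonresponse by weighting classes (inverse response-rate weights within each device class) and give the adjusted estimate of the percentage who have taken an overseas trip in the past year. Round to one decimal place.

46.2%

Class response rates: mail 256/320 = 80%, web 60/240 = 25%, landline 40/80 = 50%, mobile 195/260 = 75%, app 64/320 = 20%.
With weight = n_sampled/n_responded per class, the weighted class total is n_sampled:
  mail: 320 × 46.7 = 14,944
  web: 240 × 47.8 = 11,472
  landline: 80 × 81.4 = 6512
  mobile: 260 × 36.6 = 9516
  app: 320 × 43.4 = 13,888
Adjusted estimate = 56,332 / 1,220 = 46.1738 → 46.2%.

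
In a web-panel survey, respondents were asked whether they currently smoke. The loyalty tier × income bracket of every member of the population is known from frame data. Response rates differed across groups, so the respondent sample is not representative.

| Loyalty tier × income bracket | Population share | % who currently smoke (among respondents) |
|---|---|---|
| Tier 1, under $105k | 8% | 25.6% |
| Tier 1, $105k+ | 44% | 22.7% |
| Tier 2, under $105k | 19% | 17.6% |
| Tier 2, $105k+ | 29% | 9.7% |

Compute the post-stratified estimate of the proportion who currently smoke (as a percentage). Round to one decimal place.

18.2%

Each cell contributes population-share × respondent value:
  Tier 1, under $105k: 0.08 × 25.6 = 2.048
  Tier 1, $105k+: 0.44 × 22.7 = 9.988
  Tier 2, under $105k: 0.19 × 17.6 = 3.344
  Tier 2, $105k+: 0.29 × 9.7 = 2.813
Post-stratified estimate = 18.193 → 18.2%.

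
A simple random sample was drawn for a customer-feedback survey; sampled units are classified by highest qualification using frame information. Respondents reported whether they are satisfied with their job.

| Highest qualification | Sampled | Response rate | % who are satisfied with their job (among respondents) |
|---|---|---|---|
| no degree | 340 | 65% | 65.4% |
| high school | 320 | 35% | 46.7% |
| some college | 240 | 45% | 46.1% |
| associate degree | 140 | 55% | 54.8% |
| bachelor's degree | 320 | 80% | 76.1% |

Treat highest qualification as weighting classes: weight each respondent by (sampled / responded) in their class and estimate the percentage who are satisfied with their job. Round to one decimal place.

Inverse-response-rate weighting restores each class to its sampled count, so class totals weight by n_sampled:
  no degree: 340 × 65.4 = 22236
  high school: 320 × 46.7 = 14,944
  some college: 240 × 46.1 = 11,064
  associate degree: 140 × 54.8 = 7672
  bachelor's degree: 320 × 76.1 = 24,352
Adjusted estimate = 80,268 / 1,360 = 59.0206 → 59.0%.

59.0%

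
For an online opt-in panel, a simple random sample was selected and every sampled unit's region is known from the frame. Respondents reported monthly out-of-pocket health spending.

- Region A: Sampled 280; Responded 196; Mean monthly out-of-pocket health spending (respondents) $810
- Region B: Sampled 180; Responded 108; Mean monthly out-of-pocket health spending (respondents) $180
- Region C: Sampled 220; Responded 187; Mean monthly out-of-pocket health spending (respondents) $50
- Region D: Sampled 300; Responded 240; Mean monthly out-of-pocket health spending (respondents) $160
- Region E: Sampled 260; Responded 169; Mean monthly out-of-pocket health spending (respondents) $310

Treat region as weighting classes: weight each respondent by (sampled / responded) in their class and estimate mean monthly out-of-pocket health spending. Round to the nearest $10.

Class response rates: Region A 196/280 = 70%, Region B 108/180 = 60%, Region C 187/220 = 85%, Region D 240/300 = 80%, Region E 169/260 = 65%.
Each respondent's weight = sampled/responded in their class; summing within a class gives n_sampled, so:
  Region A: 280 × 810 = 226,800
  Region B: 180 × 180 = 32,400
  Region C: 220 × 50 = 11,000
  Region D: 300 × 160 = 48,000
  Region E: 260 × 310 = 80,600
Adjusted estimate = 398,800 / 1,240 = 321.613 → $320.

$320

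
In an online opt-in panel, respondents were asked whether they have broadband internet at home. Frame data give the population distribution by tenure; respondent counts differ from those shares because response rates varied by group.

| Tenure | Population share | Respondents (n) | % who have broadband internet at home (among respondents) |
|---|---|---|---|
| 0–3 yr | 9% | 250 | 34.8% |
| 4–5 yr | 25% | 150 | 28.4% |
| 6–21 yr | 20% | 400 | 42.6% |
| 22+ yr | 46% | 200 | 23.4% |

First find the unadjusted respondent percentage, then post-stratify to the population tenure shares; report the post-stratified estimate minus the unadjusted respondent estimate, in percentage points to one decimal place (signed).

-5.2 percentage points

Without adjustment, the pooled respondent share is:
  (250/1000)×34.8 + (150/1000)×28.4 + (400/1000)×42.6 + (200/1000)×23.4 = 34.68%
Reweighting by population tenure shares:
  0.09×34.8 + 0.25×28.4 + 0.2×42.6 + 0.46×23.4 = 29.516%
Difference = 29.516 − 34.68 = -5.164 pp.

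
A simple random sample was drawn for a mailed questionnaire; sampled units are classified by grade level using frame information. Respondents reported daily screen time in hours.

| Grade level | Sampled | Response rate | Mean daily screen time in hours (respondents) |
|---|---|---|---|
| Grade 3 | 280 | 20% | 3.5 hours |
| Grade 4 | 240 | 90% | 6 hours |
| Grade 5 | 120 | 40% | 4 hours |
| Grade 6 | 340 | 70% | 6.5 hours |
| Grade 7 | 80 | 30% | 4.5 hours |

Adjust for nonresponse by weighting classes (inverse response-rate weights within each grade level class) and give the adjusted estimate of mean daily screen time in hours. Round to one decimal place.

Each respondent's weight = sampled/responded in their class; summing within a class gives n_sampled, so:
  Grade 3: 280 × 3.5 = 980
  Grade 4: 240 × 6 = 1440
  Grade 5: 120 × 4 = 480
  Grade 6: 340 × 6.5 = 2210
  Grade 7: 80 × 4.5 = 360
Adjusted estimate = 5470 / 1,060 = 5.16038 → 5.2.

5.2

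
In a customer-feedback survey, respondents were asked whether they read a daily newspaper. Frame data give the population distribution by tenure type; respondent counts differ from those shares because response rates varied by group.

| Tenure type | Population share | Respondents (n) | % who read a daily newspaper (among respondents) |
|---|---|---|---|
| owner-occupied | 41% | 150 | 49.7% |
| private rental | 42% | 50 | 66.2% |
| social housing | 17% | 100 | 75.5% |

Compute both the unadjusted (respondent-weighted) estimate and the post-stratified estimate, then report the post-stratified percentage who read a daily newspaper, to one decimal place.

61.0%

Unadjusted (pooled respondent) estimate weights by respondent counts:
  (150/300)×49.7 + (50/300)×66.2 + (100/300)×75.5 = 61.05%
Post-stratifying to population shares instead:
  0.41×49.7 + 0.42×66.2 + 0.17×75.5 = 61.016%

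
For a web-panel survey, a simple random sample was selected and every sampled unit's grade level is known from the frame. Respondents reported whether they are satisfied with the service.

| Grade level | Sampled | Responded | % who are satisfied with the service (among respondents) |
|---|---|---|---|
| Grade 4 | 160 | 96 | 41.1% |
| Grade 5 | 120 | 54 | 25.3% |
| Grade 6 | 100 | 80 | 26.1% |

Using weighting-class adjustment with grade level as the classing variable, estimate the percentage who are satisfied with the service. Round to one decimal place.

Class response rates: Grade 4 96/160 = 60%, Grade 5 54/120 = 45%, Grade 6 80/100 = 80%.
With weight = n_sampled/n_responded per class, the weighted class total is n_sampled:
  Grade 4: 160 × 41.1 = 6576
  Grade 5: 120 × 25.3 = 3036
  Grade 6: 100 × 26.1 = 2610
Adjusted estimate = 12,222 / 380 = 32.1632 → 32.2%.

32.2%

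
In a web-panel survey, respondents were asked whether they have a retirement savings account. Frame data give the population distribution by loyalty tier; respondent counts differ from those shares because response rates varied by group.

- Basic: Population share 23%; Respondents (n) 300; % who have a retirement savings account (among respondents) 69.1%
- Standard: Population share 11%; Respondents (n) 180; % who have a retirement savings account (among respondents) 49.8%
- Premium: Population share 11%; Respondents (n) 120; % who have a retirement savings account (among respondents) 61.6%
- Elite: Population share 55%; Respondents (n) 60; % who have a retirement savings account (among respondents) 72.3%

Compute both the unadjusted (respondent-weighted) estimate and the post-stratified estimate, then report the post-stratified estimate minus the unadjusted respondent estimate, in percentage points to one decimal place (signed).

Naive respondent-only estimate (weights = respondent counts):
  (300/660)×69.1 + (180/660)×49.8 + (120/660)×61.6 + (60/660)×72.3 = 62.7636%
Reweighting by population loyalty tier shares:
  0.23×69.1 + 0.11×49.8 + 0.11×61.6 + 0.55×72.3 = 67.912%
Difference = 67.912 − 62.7636 = 5.1484 pp.

+5.1 percentage points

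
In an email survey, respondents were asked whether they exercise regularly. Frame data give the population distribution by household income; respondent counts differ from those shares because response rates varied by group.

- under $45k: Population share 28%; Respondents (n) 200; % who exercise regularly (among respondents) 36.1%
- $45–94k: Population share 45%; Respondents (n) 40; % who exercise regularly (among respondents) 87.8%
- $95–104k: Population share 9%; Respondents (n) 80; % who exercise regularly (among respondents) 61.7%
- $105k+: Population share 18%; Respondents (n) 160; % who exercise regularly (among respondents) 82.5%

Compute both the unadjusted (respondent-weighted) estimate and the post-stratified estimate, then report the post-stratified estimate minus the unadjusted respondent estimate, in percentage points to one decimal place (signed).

+9.9 percentage points

Without adjustment, the pooled respondent share is:
  (200/480)×36.1 + (40/480)×87.8 + (80/480)×61.7 + (160/480)×82.5 = 60.1417%
Post-stratifying to population shares instead:
  0.28×36.1 + 0.45×87.8 + 0.09×61.7 + 0.18×82.5 = 70.021%
Difference = 70.021 − 60.1417 = 9.8793 pp.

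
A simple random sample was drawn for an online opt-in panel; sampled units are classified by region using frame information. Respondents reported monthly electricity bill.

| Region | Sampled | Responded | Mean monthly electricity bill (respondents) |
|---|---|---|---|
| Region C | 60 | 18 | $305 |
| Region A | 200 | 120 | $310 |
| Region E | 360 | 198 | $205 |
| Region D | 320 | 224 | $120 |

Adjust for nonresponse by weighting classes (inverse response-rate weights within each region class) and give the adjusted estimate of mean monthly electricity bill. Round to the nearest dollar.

Class response rates: Region C 18/60 = 30%, Region A 120/200 = 60%, Region E 198/360 = 55%, Region D 224/320 = 70%.
Weighting each respondent by the inverse class response rate inflates each class back to its sampled size, so the class weight is n_sampled:
  Region C: 60 × 305 = 18,300
  Region A: 200 × 310 = 62,000
  Region E: 360 × 205 = 73,800
  Region D: 320 × 120 = 38,400
Adjusted estimate = 192,500 / 940 = 204.787 → $205.

$205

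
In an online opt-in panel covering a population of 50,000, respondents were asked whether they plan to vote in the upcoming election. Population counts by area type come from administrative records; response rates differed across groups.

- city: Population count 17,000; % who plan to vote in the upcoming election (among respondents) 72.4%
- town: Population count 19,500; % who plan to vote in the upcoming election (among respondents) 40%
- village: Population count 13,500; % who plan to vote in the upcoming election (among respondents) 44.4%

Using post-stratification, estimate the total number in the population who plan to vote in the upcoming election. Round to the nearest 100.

Estimated count per cell = population count × respondent percentage:
  city: 17,000 × 72.4% = 12,308
  town: 19,500 × 40% = 7800
  village: 13,500 × 44.4% = 5994
Estimated total = 26,102 → 26,100.

26,100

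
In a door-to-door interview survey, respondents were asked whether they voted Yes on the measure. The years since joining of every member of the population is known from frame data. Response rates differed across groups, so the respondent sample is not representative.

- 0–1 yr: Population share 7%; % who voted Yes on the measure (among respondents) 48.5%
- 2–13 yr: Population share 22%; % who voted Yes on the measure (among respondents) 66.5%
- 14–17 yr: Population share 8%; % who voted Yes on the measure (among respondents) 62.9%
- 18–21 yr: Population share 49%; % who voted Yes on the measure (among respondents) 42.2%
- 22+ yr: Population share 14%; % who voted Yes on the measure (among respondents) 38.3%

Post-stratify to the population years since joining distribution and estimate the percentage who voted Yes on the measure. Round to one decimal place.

Reweight to the known years since joining distribution:
  0–1 yr: 0.07 × 48.5 = 3.395
  2–13 yr: 0.22 × 66.5 = 14.63
  14–17 yr: 0.08 × 62.9 = 5.032
  18–21 yr: 0.49 × 42.2 = 20.678
  22+ yr: 0.14 × 38.3 = 5.362
Post-stratified estimate = 49.097 → 49.1%.

49.1%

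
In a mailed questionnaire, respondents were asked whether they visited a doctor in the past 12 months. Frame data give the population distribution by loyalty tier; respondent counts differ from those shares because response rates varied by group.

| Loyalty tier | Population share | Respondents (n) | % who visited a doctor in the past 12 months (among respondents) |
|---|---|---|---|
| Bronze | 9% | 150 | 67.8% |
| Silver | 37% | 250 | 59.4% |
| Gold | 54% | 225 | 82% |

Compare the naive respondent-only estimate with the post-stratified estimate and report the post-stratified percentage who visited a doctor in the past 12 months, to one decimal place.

Without adjustment, the pooled respondent share is:
  (150/625)×67.8 + (250/625)×59.4 + (225/625)×82 = 69.552%
Post-stratifying to population shares instead:
  0.09×67.8 + 0.37×59.4 + 0.54×82 = 72.36%

72.4%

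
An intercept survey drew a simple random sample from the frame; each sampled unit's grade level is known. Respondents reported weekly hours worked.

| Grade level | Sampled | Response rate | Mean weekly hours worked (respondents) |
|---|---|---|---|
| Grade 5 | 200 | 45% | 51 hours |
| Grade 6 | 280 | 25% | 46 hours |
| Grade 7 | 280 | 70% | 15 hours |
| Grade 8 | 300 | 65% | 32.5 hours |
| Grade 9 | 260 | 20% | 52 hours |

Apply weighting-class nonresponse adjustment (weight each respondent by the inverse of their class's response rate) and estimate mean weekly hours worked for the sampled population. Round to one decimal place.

Each respondent's weight = sampled/responded in their class; summing within a class gives n_sampled, so:
  Grade 5: 200 × 51 = 10,200
  Grade 6: 280 × 46 = 12,880
  Grade 7: 280 × 15 = 4200
  Grade 8: 300 × 32.5 = 9750
  Grade 9: 260 × 52 = 13,520
Adjusted estimate = 50,550 / 1,320 = 38.2955 → 38.3.

38.3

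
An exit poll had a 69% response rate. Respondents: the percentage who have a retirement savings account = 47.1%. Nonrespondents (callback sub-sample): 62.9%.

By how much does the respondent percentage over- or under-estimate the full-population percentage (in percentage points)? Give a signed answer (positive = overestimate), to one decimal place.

Nonresponse fraction = 1 − 0.69 = 0.31.
Bias = (nonresponse fraction) × (respondent percentage − nonrespondent percentage)
     = 0.31 × (47.1 − 62.9) = 0.31 × -15.8 = -4.898.

-4.9 percentage points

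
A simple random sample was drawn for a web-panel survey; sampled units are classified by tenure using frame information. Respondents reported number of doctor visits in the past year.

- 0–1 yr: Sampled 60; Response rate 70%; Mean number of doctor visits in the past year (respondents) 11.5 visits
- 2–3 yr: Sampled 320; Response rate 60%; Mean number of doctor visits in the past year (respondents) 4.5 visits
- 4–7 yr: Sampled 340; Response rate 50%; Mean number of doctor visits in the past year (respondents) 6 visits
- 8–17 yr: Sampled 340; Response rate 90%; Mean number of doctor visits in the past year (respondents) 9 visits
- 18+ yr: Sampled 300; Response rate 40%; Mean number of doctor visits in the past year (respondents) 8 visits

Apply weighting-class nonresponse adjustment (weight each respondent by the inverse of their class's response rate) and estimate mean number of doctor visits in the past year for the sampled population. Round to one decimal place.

7.1

Weighting each respondent by the inverse class response rate inflates each class back to its sampled size, so the class weight is n_sampled:
  0–1 yr: 60 × 11.5 = 690
  2–3 yr: 320 × 4.5 = 1440
  4–7 yr: 340 × 6 = 2040
  8–17 yr: 340 × 9 = 3060
  18+ yr: 300 × 8 = 2400
Adjusted estimate = 9630 / 1,360 = 7.08088 → 7.1.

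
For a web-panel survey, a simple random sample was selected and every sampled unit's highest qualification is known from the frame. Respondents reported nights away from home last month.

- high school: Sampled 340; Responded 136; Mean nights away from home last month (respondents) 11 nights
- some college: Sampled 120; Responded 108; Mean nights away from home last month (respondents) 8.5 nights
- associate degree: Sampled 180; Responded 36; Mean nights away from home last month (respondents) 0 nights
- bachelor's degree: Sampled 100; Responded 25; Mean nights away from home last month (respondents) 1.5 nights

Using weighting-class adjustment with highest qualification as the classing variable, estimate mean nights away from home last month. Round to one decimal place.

Class response rates: high school 136/340 = 40%, some college 108/120 = 90%, associate degree 36/180 = 20%, bachelor's degree 25/100 = 25%.
Each respondent's weight = sampled/responded in their class; summing within a class gives n_sampled, so:
  high school: 340 × 11 = 3740
  some college: 120 × 8.5 = 1020
  associate degree: 180 × 0 = 0
  bachelor's degree: 100 × 1.5 = 150
Adjusted estimate = 4910 / 740 = 6.63514 → 6.6.

6.6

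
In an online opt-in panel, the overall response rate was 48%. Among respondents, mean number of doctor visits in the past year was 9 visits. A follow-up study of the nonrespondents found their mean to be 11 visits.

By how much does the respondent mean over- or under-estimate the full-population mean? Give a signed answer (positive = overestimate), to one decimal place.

-1.0

Nonresponse fraction = 1 − 0.48 = 0.52.
Bias = (nonresponse fraction) × (respondent mean − nonrespondent mean)
     = 0.52 × (9 − 11) = 0.52 × -2 = -1.04.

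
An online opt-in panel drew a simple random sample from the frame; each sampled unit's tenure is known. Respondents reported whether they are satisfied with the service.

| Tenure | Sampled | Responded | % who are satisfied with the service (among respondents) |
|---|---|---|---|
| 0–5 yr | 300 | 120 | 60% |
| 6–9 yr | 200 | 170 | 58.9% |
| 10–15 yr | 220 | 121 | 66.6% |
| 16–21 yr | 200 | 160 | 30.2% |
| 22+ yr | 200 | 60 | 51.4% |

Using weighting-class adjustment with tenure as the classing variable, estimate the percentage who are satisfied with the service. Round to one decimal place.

Class response rates: 0–5 yr 120/300 = 40%, 6–9 yr 170/200 = 85%, 10–15 yr 121/220 = 55%, 16–21 yr 160/200 = 80%, 22+ yr 60/200 = 30%.
With weight = n_sampled/n_responded per class, the weighted class total is n_sampled:
  0–5 yr: 300 × 60 = 18,000
  6–9 yr: 200 × 58.9 = 11,780
  10–15 yr: 220 × 66.6 = 14652
  16–21 yr: 200 × 30.2 = 6040
  22+ yr: 200 × 51.4 = 10,280
Adjusted estimate = 60,752 / 1,120 = 54.2429 → 54.2%.

54.2%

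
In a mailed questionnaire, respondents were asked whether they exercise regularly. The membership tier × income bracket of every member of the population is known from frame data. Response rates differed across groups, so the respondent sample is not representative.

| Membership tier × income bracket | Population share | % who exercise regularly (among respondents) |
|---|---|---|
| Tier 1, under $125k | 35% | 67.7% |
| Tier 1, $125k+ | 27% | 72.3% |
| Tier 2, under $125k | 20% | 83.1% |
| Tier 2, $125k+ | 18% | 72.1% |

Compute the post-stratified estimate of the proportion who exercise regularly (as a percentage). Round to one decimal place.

Post-stratification weights by population share, not respondent share:
  Tier 1, under $125k: 0.35 × 67.7 = 23.695
  Tier 1, $125k+: 0.27 × 72.3 = 19.521
  Tier 2, under $125k: 0.2 × 83.1 = 16.62
  Tier 2, $125k+: 0.18 × 72.1 = 12.978
Post-stratified estimate = 72.814 → 72.8%.

72.8%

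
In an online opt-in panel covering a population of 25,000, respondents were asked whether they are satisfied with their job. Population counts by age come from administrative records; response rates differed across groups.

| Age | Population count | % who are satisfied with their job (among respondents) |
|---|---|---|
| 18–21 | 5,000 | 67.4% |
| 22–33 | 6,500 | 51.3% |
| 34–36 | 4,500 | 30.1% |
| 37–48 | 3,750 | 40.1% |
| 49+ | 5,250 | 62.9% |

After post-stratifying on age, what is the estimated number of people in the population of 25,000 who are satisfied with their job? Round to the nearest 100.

Apply each group's respondent rate to its population count:
  18–21: 5,000 × 67.4% = 3370
  22–33: 6,500 × 51.3% = 3334.5
  34–36: 4,500 × 30.1% = 1354.5
  37–48: 3,750 × 40.1% = 1503.75
  49+: 5,250 × 62.9% = 3302.25
Estimated total = 12,865 → 12,900.

12,900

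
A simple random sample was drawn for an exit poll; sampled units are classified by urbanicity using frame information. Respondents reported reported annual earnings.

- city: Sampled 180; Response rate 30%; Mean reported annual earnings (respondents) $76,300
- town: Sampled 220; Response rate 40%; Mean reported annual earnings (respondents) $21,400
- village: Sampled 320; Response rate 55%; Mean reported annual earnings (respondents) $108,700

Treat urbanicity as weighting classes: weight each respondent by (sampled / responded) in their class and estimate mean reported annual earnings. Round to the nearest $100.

Weighting each respondent by the inverse class response rate inflates each class back to its sampled size, so the class weight is n_sampled:
  city: 180 × 76,300 = 13,734,000
  town: 220 × 21,400 = 4,708,000
  village: 320 × 108,700 = 34,784,000
Adjusted estimate = 53,226,000 / 720 = 73,925 → $73,900.

$73,900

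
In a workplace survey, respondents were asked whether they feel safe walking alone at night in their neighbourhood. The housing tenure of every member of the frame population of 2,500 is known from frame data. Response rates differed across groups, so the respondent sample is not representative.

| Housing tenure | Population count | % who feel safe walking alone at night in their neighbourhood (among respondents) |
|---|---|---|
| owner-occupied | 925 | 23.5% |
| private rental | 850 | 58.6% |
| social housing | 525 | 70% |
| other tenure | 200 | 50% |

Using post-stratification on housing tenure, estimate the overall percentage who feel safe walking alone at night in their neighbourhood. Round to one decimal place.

47.3%

Reweight to the known housing tenure distribution:
  owner-occupied: (925/2,500) × 23.5 = 8.695
  private rental: (850/2,500) × 58.6 = 19.924
  social housing: (525/2,500) × 70 = 14.7
  other tenure: (200/2,500) × 50 = 4
Post-stratified estimate = 47.319 → 47.3%.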